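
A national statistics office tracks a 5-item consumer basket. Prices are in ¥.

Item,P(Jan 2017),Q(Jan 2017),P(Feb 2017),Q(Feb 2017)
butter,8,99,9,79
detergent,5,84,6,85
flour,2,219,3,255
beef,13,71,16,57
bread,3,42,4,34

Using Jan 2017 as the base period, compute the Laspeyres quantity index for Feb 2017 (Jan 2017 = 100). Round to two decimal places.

89.29

Laspeyres quantity index uses base-period prices as weights.
ΣP(Jan 2017)·Q(Feb 2017) = 8×79 + 5×85 + 2×255 + 13×57 + 3×34 = 632 + 425 + 510 + 741 + 102 = 2410
ΣP(Jan 2017)·Q(Jan 2017) = 8×99 + 5×84 + 2×219 + 13×71 + 3×42 = 792 + 420 + 438 + 923 + 126 = 2699
Index = 2410 / 2699 × 100 = 89.2923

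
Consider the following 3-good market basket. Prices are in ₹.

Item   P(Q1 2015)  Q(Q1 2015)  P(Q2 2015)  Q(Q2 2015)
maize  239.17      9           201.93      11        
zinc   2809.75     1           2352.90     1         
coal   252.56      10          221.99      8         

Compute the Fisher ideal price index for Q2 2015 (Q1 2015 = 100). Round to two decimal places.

Laspeyres component (base-period weights):
ΣP(Q2 2015)Q(Q1 2015) = 201.93×9 + 2352.90×1 + 221.99×10 = 1817.37 + 2352.9 + 2219.9 = 6390.17
ΣP(Q1 2015)Q(Q1 2015) = 239.17×9 + 2809.75×1 + 252.56×10 = 2152.53 + 2809.75 + 2525.6 = 7487.88
L = 6390.17 / 7487.88 × 100 = 85.3402
Paasche component (current-period weights):
ΣP(Q2 2015)Q(Q2 2015) = 201.93×11 + 2352.90×1 + 221.99×8 = 2221.23 + 2352.9 + 1775.92 = 6350.05
ΣP(Q1 2015)Q(Q2 2015) = 239.17×11 + 2809.75×1 + 252.56×8 = 2630.87 + 2809.75 + 2020.48 = 7461.1
P = 6350.05 / 7461.1 × 100 = 85.1088
Fisher = √(L × P) = √(85.3402 × 85.1088) = 85.2244

85.22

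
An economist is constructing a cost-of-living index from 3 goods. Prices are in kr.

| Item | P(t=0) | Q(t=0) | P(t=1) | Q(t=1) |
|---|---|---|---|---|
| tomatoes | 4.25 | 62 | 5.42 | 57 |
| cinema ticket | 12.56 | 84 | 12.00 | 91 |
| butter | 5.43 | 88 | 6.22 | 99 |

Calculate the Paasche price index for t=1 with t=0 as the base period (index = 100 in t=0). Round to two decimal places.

Paasche price index uses current-period quantities as weights.
ΣP(t=1)·Q(t=1) = 5.42×57 + 12.00×91 + 6.22×99 = 308.94 + 1092 + 615.78 = 2016.72
ΣP(t=0)·Q(t=1) = 4.25×57 + 12.56×91 + 5.43×99 = 242.25 + 1142.96 + 537.57 = 1922.78
Index = 2016.72 / 1922.78 × 100 = 104.8856

104.89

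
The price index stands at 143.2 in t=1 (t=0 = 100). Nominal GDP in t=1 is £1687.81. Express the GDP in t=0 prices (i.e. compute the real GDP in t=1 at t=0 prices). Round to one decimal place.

1178.6

Real = Nominal ÷ (Index/100) = 1687.81 ÷ (143.2/100)
     = 1687.81 ÷ 1.432 = 1178.6383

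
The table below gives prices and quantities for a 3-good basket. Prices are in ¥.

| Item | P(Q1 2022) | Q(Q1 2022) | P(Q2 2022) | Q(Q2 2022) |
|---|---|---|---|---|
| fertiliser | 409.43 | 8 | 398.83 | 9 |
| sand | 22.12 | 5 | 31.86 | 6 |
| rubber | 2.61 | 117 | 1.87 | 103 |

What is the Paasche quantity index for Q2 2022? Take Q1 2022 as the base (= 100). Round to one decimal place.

111.3

Paasche quantity index uses current-period prices as weights.
ΣP(Q2 2022)·Q(Q2 2022) = 398.83×9 + 31.86×6 + 1.87×103 = 3589.47 + 191.16 + 192.61 = 3973.24
ΣP(Q2 2022)·Q(Q1 2022) = 398.83×8 + 31.86×5 + 1.87×117 = 3190.64 + 159.3 + 218.79 = 3568.73
Index = 3973.24 / 3568.73 × 100 = 111.3348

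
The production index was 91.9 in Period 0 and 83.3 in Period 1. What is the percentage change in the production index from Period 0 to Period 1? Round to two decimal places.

-9.36%

Change = (83.3 − 91.9) / 91.9 × 100
       = -8.6 / 91.9 × 100 = -9.3580%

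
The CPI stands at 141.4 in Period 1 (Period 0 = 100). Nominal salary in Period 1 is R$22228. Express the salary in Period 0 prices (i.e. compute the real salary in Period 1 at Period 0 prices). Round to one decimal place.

15719.9

Real = Nominal ÷ (Index/100) = 22228 ÷ (141.4/100)
     = 22228 ÷ 1.414 = 15719.9434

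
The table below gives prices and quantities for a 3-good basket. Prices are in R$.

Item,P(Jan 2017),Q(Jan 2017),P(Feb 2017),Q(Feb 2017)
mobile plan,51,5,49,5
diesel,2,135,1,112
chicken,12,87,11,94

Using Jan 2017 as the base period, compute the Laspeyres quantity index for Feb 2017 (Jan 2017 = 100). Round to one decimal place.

Laspeyres quantity index uses base-period prices as weights.
ΣP(Jan 2017)·Q(Feb 2017) = 51×5 + 2×112 + 12×94 = 255 + 224 + 1128 = 1607
ΣP(Jan 2017)·Q(Jan 2017) = 51×5 + 2×135 + 12×87 = 255 + 270 + 1044 = 1569
Index = 1607 / 1569 × 100 = 102.4219

102.4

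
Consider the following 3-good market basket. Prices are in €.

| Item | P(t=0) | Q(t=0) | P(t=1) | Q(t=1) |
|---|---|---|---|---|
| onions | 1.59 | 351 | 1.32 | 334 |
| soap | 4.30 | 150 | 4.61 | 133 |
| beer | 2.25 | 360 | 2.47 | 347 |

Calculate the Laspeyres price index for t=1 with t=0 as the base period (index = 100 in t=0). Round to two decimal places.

101.54

Laspeyres price index uses base-period quantities as weights.
ΣP(t=1)·Q(t=0) = 1.32×351 + 4.61×150 + 2.47×360 = 463.32 + 691.5 + 889.2 = 2044.02
ΣP(t=0)·Q(t=0) = 1.59×351 + 4.30×150 + 2.25×360 = 558.09 + 645 + 810 = 2013.09
Index = 2044.02 / 2013.09 × 100 = 101.5364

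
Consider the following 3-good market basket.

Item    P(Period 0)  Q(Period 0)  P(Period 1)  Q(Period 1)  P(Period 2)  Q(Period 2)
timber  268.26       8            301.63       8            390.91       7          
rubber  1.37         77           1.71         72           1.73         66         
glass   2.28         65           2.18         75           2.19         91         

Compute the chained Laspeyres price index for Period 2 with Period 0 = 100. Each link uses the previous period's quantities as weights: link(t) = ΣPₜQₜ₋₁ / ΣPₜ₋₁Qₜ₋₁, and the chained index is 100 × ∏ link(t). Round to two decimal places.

141.65

Link Period 0→Period 1:
ΣP(Period 1)Q(Period 0) = 301.63×8 + 1.71×77 + 2.18×65 = 2413.04 + 131.67 + 141.7 = 2686.41
ΣP(Period 0)Q(Period 0) = 268.26×8 + 1.37×77 + 2.28×65 = 2146.08 + 105.49 + 148.2 = 2399.77
link = 2686.41/2399.77 = 1.119445
Link Period 1→Period 2:
ΣP(Period 2)Q(Period 1) = 390.91×8 + 1.73×72 + 2.19×75 = 3127.28 + 124.56 + 164.25 = 3416.09
ΣP(Period 1)Q(Period 1) = 301.63×8 + 1.71×72 + 2.18×75 = 2413.04 + 123.12 + 163.5 = 2699.66
link = 3416.09/2699.66 = 1.265378
Chained index = 100 × 1.119445 × 1.265378 = 141.6521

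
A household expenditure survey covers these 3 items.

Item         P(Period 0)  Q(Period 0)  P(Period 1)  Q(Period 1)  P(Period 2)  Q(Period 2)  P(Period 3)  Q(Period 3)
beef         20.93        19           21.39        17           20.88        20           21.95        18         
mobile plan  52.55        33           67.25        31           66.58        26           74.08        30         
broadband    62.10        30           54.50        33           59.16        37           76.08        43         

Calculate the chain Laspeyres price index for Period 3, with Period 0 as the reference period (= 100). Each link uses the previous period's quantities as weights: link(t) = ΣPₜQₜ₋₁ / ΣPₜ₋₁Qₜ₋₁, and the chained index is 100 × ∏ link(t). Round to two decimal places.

Link Period 0→Period 1:
ΣP(Period 1)Q(Period 0) = 21.39×19 + 67.25×33 + 54.50×30 = 406.41 + 2219.25 + 1635 = 4260.66
ΣP(Period 0)Q(Period 0) = 20.93×19 + 52.55×33 + 62.10×30 = 397.67 + 1734.15 + 1863 = 3994.82
link = 4260.66/3994.82 = 1.066546
Link Period 1→Period 2:
ΣP(Period 2)Q(Period 1) = 20.88×17 + 66.58×31 + 59.16×33 = 354.96 + 2063.98 + 1952.28 = 4371.22
ΣP(Period 1)Q(Period 1) = 21.39×17 + 67.25×31 + 54.50×33 = 363.63 + 2084.75 + 1798.5 = 4246.88
link = 4371.22/4246.88 = 1.029278
Link Period 2→Period 3:
ΣP(Period 3)Q(Period 2) = 21.95×20 + 74.08×26 + 76.08×37 = 439 + 1926.08 + 2814.96 = 5180.04
ΣP(Period 2)Q(Period 2) = 20.88×20 + 66.58×26 + 59.16×37 = 417.6 + 1731.08 + 2188.92 = 4337.6
link = 5180.04/4337.6 = 1.194218
Chained index = 100 × 1.066546 × 1.029278 × 1.194218 = 131.0980

131.10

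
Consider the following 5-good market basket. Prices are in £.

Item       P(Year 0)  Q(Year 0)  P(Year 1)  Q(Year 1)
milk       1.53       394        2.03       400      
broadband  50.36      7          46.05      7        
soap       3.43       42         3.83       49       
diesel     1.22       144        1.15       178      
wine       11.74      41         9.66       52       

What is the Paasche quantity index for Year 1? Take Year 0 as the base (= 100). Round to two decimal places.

Paasche quantity index uses current-period prices as weights.
ΣP(Year 1)·Q(Year 1) = 2.03×400 + 46.05×7 + 3.83×49 + 1.15×178 + 9.66×52 = 812 + 322.35 + 187.67 + 204.7 + 502.32 = 2029.04
ΣP(Year 1)·Q(Year 0) = 2.03×394 + 46.05×7 + 3.83×42 + 1.15×144 + 9.66×41 = 799.82 + 322.35 + 160.86 + 165.6 + 396.06 = 1844.69
Index = 2029.04 / 1844.69 × 100 = 109.9935

109.99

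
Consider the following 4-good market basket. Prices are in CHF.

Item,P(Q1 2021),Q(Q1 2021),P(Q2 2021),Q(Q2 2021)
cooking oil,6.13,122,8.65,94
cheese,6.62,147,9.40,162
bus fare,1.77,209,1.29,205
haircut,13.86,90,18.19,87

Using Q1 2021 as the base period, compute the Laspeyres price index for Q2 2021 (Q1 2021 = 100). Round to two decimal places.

130.12

Laspeyres price index uses base-period quantities as weights.
ΣP(Q2 2021)·Q(Q1 2021) = 8.65×122 + 9.40×147 + 1.29×209 + 18.19×90 = 1055.3 + 1381.8 + 269.61 + 1637.1 = 4343.81
ΣP(Q1 2021)·Q(Q1 2021) = 6.13×122 + 6.62×147 + 1.77×209 + 13.86×90 = 747.86 + 973.14 + 369.93 + 1247.4 = 3338.33
Index = 4343.81 / 3338.33 × 100 = 130.1193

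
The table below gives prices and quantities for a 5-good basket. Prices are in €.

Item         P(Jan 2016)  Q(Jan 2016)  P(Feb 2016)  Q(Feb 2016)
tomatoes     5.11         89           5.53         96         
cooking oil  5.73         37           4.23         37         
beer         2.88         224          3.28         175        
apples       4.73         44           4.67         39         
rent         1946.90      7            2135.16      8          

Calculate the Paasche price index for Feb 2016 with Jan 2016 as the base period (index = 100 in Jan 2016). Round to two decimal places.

109.19

Paasche price index uses current-period quantities as weights.
ΣP(Feb 2016)·Q(Feb 2016) = 5.53×96 + 4.23×37 + 3.28×175 + 4.67×39 + 2135.16×8 = 530.88 + 156.51 + 574 + 182.13 + 17081.28 = 18524.8
ΣP(Jan 2016)·Q(Feb 2016) = 5.11×96 + 5.73×37 + 2.88×175 + 4.73×39 + 1946.90×8 = 490.56 + 212.01 + 504 + 184.47 + 15575.2 = 16966.24
Index = 18524.8 / 16966.24 × 100 = 109.1862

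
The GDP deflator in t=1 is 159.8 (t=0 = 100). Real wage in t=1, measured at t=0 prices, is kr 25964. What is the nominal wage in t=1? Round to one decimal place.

Nominal = Real × (Index/100) = 25964 × (159.8/100)
        = 25964 × 1.598 = 41490.4720

41490.5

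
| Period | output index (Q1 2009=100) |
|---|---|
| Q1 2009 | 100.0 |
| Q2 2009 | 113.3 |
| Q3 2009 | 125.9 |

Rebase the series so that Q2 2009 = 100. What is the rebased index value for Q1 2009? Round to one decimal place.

Rebased(Q1 2009) = 100.0 / 113.3 × 100 = 88.2613

88.3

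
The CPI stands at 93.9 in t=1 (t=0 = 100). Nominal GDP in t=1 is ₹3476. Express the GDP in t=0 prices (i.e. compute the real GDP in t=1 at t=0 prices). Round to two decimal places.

3701.81

Real = Nominal ÷ (Index/100) = 3476 ÷ (93.9/100)
     = 3476 ÷ 0.939 = 3701.8104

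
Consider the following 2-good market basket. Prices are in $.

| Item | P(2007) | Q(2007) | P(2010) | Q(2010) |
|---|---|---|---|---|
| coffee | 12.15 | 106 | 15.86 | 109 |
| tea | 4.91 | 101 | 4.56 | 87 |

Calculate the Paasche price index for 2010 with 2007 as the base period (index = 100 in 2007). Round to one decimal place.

121.3

Paasche price index uses current-period quantities as weights.
ΣP(2010)·Q(2010) = 15.86×109 + 4.56×87 = 1728.74 + 396.72 = 2125.46
ΣP(2007)·Q(2010) = 12.15×109 + 4.91×87 = 1324.35 + 427.17 = 1751.52
Index = 2125.46 / 1751.52 × 100 = 121.3495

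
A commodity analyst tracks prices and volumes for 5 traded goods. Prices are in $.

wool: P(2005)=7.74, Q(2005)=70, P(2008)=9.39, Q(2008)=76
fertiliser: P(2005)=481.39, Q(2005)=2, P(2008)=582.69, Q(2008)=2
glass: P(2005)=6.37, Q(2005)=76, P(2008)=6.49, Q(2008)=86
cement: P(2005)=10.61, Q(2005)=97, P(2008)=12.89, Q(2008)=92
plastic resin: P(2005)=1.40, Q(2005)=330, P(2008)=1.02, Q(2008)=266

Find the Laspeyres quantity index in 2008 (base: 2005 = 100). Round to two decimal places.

99.07

Laspeyres quantity index uses base-period prices as weights.
ΣP(2005)·Q(2008) = 7.74×76 + 481.39×2 + 6.37×86 + 10.61×92 + 1.40×266 = 588.24 + 962.78 + 547.82 + 976.12 + 372.4 = 3447.36
ΣP(2005)·Q(2005) = 7.74×70 + 481.39×2 + 6.37×76 + 10.61×97 + 1.40×330 = 541.8 + 962.78 + 484.12 + 1029.17 + 462 = 3479.87
Index = 3447.36 / 3479.87 × 100 = 99.0658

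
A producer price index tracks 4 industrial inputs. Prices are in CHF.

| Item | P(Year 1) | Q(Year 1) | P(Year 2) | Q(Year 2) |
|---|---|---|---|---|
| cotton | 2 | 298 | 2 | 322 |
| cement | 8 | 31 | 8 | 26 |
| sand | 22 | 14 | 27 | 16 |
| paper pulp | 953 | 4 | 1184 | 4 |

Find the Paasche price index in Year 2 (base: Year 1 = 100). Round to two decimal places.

120.02

Paasche price index uses current-period quantities as weights.
ΣP(Year 2)·Q(Year 2) = 2×322 + 8×26 + 27×16 + 1184×4 = 644 + 208 + 432 + 4736 = 6020
ΣP(Year 1)·Q(Year 2) = 2×322 + 8×26 + 22×16 + 953×4 = 644 + 208 + 352 + 3812 = 5016
Index = 6020 / 5016 × 100 = 120.0159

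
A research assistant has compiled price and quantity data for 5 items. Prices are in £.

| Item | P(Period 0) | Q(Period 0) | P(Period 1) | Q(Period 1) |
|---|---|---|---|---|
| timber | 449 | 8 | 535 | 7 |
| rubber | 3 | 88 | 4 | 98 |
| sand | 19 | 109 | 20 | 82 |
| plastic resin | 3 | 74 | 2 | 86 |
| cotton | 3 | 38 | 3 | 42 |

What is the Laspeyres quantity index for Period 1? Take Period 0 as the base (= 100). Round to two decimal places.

85.89

Laspeyres quantity index uses base-period prices as weights.
ΣP(Period 0)·Q(Period 1) = 449×7 + 3×98 + 19×82 + 3×86 + 3×42 = 3143 + 294 + 1558 + 258 + 126 = 5379
ΣP(Period 0)·Q(Period 0) = 449×8 + 3×88 + 19×109 + 3×74 + 3×38 = 3592 + 264 + 2071 + 222 + 114 = 6263
Index = 5379 / 6263 × 100 = 85.8854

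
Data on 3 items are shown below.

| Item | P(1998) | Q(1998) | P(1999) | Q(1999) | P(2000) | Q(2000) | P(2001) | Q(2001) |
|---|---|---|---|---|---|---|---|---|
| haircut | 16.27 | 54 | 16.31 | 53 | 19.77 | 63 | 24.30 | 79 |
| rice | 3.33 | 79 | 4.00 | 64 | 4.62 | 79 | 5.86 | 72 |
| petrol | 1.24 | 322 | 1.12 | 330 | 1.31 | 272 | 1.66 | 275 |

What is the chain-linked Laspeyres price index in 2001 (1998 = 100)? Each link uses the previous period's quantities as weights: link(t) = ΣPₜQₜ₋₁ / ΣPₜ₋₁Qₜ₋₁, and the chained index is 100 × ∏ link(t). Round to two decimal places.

149.76

Link 1998→1999:
ΣP(1999)Q(1998) = 16.31×54 + 4.00×79 + 1.12×322 = 880.74 + 316 + 360.64 = 1557.38
ΣP(1998)Q(1998) = 16.27×54 + 3.33×79 + 1.24×322 = 878.58 + 263.07 + 399.28 = 1540.93
link = 1557.38/1540.93 = 1.010675
Link 1999→2000:
ΣP(2000)Q(1999) = 19.77×53 + 4.62×64 + 1.31×330 = 1047.81 + 295.68 + 432.3 = 1775.79
ΣP(1999)Q(1999) = 16.31×53 + 4.00×64 + 1.12×330 = 864.43 + 256 + 369.6 = 1490.03
link = 1775.79/1490.03 = 1.191781
Link 2000→2001:
ΣP(2001)Q(2000) = 24.30×63 + 5.86×79 + 1.66×272 = 1530.9 + 462.94 + 451.52 = 2445.36
ΣP(2000)Q(2000) = 19.77×63 + 4.62×79 + 1.31×272 = 1245.51 + 364.98 + 356.32 = 1966.81
link = 2445.36/1966.81 = 1.243313
Chained index = 100 × 1.010675 × 1.191781 × 1.243313 = 149.7575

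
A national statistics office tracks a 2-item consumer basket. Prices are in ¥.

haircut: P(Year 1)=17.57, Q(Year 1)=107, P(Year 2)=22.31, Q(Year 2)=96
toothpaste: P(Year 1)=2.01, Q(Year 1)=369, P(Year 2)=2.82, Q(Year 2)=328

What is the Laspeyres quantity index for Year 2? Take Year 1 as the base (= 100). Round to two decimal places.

89.48

Laspeyres quantity index uses base-period prices as weights.
ΣP(Year 1)·Q(Year 2) = 17.57×96 + 2.01×328 = 1686.72 + 659.28 = 2346
ΣP(Year 1)·Q(Year 1) = 17.57×107 + 2.01×369 = 1879.99 + 741.69 = 2621.68
Index = 2346 / 2621.68 × 100 = 89.4846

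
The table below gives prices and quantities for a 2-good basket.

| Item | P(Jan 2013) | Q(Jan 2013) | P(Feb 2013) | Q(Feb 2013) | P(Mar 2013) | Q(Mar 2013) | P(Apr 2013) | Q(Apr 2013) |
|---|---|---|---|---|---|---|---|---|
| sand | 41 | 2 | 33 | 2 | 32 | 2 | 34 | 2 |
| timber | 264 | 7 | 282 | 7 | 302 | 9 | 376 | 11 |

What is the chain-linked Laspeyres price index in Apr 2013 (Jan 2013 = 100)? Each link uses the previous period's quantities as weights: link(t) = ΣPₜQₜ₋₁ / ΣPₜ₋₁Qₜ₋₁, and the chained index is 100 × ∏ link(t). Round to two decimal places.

Link Jan 2013→Feb 2013:
ΣP(Feb 2013)Q(Jan 2013) = 33×2 + 282×7 = 66 + 1974 = 2040
ΣP(Jan 2013)Q(Jan 2013) = 41×2 + 264×7 = 82 + 1848 = 1930
link = 2040/1930 = 1.056995
Link Feb 2013→Mar 2013:
ΣP(Mar 2013)Q(Feb 2013) = 32×2 + 302×7 = 64 + 2114 = 2178
ΣP(Feb 2013)Q(Feb 2013) = 33×2 + 282×7 = 66 + 1974 = 2040
link = 2178/2040 = 1.067647
Link Mar 2013→Apr 2013:
ΣP(Apr 2013)Q(Mar 2013) = 34×2 + 376×9 = 68 + 3384 = 3452
ΣP(Mar 2013)Q(Mar 2013) = 32×2 + 302×9 = 64 + 2718 = 2782
link = 3452/2782 = 1.240834
Chained index = 100 × 1.056995 × 1.067647 × 1.240834 = 140.0278

140.03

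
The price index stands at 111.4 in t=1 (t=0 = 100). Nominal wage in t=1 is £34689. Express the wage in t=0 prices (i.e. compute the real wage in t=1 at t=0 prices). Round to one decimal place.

31139.1

Real = Nominal ÷ (Index/100) = 34689 ÷ (111.4/100)
     = 34689 ÷ 1.114 = 31139.1382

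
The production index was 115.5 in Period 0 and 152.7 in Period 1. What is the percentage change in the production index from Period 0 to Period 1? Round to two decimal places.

Change = (152.7 − 115.5) / 115.5 × 100
       = 37.2 / 115.5 × 100 = 32.2078%

32.21%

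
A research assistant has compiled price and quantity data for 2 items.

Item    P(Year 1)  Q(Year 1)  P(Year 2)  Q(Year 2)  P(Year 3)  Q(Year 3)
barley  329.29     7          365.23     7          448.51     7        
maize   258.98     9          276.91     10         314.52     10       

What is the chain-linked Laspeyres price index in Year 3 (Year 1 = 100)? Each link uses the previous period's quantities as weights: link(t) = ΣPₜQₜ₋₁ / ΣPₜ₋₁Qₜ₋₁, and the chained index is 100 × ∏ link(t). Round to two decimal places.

Link Year 1→Year 2:
ΣP(Year 2)Q(Year 1) = 365.23×7 + 276.91×9 = 2556.61 + 2492.19 = 5048.8
ΣP(Year 1)Q(Year 1) = 329.29×7 + 258.98×9 = 2305.03 + 2330.82 = 4635.85
link = 5048.8/4635.85 = 1.089078
Link Year 2→Year 3:
ΣP(Year 3)Q(Year 2) = 448.51×7 + 314.52×10 = 3139.57 + 3145.2 = 6284.77
ΣP(Year 2)Q(Year 2) = 365.23×7 + 276.91×10 = 2556.61 + 2769.1 = 5325.71
link = 6284.77/5325.71 = 1.180081
Chained index = 100 × 1.089078 × 1.180081 = 128.5200

128.52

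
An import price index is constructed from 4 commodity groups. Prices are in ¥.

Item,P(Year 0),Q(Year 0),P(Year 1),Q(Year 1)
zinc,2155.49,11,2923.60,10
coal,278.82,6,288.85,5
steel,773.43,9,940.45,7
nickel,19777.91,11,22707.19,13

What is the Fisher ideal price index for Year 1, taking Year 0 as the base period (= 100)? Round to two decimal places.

116.68

Laspeyres component (base-period weights):
ΣP(Year 1)Q(Year 0) = 2923.60×11 + 288.85×6 + 940.45×9 + 22707.19×11 = 32159.6 + 1733.1 + 8464.05 + 249779.09 = 292135.84
ΣP(Year 0)Q(Year 0) = 2155.49×11 + 278.82×6 + 773.43×9 + 19777.91×11 = 23710.39 + 1672.92 + 6960.87 + 217557.01 = 249901.19
L = 292135.84 / 249901.19 × 100 = 116.9005
Paasche component (current-period weights):
ΣP(Year 1)Q(Year 1) = 2923.60×10 + 288.85×5 + 940.45×7 + 22707.19×13 = 29236 + 1444.25 + 6583.15 + 295193.47 = 332456.87
ΣP(Year 0)Q(Year 1) = 2155.49×10 + 278.82×5 + 773.43×7 + 19777.91×13 = 21554.9 + 1394.1 + 5414.01 + 257112.83 = 285475.84
P = 332456.87 / 285475.84 × 100 = 116.4571
Fisher = √(L × P) = √(116.9005 × 116.4571) = 116.6786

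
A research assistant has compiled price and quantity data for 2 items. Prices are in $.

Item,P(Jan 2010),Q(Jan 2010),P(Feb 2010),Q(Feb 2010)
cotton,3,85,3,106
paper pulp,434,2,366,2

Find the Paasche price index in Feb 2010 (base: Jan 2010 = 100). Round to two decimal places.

Paasche price index uses current-period quantities as weights.
ΣP(Feb 2010)·Q(Feb 2010) = 3×106 + 366×2 = 318 + 732 = 1050
ΣP(Jan 2010)·Q(Feb 2010) = 3×106 + 434×2 = 318 + 868 = 1186
Index = 1050 / 1186 × 100 = 88.5329

88.53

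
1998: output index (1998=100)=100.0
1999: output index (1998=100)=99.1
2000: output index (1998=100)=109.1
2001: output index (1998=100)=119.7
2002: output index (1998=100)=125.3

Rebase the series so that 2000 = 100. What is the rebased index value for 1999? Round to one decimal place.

90.8

Rebased(1999) = 99.1 / 109.1 × 100 = 90.8341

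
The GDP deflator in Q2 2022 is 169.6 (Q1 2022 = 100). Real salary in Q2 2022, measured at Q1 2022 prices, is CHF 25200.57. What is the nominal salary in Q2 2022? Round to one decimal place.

42740.2

Nominal = Real × (Index/100) = 25200.57 × (169.6/100)
        = 25200.57 × 1.696 = 42740.1667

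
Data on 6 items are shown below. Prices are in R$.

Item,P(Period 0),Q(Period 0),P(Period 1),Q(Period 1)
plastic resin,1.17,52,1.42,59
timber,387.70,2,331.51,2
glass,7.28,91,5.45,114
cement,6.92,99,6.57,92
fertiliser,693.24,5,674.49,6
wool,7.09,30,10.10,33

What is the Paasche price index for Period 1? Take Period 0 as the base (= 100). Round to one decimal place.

94.8

Paasche price index uses current-period quantities as weights.
ΣP(Period 1)·Q(Period 1) = 1.42×59 + 331.51×2 + 5.45×114 + 6.57×92 + 674.49×6 + 10.10×33 = 83.78 + 663.02 + 621.3 + 604.44 + 4046.94 + 333.3 = 6352.78
ΣP(Period 0)·Q(Period 1) = 1.17×59 + 387.70×2 + 7.28×114 + 6.92×92 + 693.24×6 + 7.09×33 = 69.03 + 775.4 + 829.92 + 636.64 + 4159.44 + 233.97 = 6704.4
Index = 6352.78 / 6704.4 × 100 = 94.7554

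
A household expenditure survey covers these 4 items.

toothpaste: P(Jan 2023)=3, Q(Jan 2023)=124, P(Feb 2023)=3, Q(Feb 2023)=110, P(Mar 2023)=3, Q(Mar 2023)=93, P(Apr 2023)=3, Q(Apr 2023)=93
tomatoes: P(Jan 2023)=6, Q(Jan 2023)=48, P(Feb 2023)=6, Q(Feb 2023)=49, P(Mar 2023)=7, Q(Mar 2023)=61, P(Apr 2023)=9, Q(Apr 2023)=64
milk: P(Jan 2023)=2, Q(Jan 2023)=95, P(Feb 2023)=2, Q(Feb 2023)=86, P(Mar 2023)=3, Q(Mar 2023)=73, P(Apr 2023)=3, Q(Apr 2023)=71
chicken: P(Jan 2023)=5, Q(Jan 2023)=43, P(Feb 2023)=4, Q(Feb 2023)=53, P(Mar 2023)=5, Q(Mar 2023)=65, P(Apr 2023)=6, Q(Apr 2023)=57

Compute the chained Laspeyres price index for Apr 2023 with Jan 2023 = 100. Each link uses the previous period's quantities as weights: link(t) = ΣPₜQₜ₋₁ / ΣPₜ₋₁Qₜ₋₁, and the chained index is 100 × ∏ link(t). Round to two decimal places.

Link Jan 2023→Feb 2023:
ΣP(Feb 2023)Q(Jan 2023) = 3×124 + 6×48 + 2×95 + 4×43 = 372 + 288 + 190 + 172 = 1022
ΣP(Jan 2023)Q(Jan 2023) = 3×124 + 6×48 + 2×95 + 5×43 = 372 + 288 + 190 + 215 = 1065
link = 1022/1065 = 0.959624
Link Feb 2023→Mar 2023:
ΣP(Mar 2023)Q(Feb 2023) = 3×110 + 7×49 + 3×86 + 5×53 = 330 + 343 + 258 + 265 = 1196
ΣP(Feb 2023)Q(Feb 2023) = 3×110 + 6×49 + 2×86 + 4×53 = 330 + 294 + 172 + 212 = 1008
link = 1196/1008 = 1.186508
Link Mar 2023→Apr 2023:
ΣP(Apr 2023)Q(Mar 2023) = 3×93 + 9×61 + 3×73 + 6×65 = 279 + 549 + 219 + 390 = 1437
ΣP(Mar 2023)Q(Mar 2023) = 3×93 + 7×61 + 3×73 + 5×65 = 279 + 427 + 219 + 325 = 1250
link = 1437/1250 = 1.149600
Chained index = 100 × 0.959624 × 1.186508 × 1.149600 = 130.8937

130.89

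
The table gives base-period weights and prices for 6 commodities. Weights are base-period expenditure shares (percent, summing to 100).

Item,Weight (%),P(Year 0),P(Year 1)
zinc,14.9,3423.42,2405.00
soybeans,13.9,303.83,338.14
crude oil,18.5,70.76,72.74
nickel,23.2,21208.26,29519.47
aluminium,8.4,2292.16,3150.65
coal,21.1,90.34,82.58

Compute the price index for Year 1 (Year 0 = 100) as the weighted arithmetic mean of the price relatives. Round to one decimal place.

zinc: 14.9 × (2405.00/3423.42) = 14.9 × 0.702514 = 10.4675
soybeans: 13.9 × (338.14/303.83) = 13.9 × 1.112925 = 15.4697
crude oil: 18.5 × (72.74/70.76) = 18.5 × 1.027982 = 19.0177
nickel: 23.2 × (29519.47/21208.26) = 23.2 × 1.391886 = 32.2917
aluminium: 8.4 × (3150.65/2292.16) = 8.4 × 1.374533 = 11.5461
coal: 21.1 × (82.58/90.34) = 21.1 × 0.914102 = 19.2876
Index = Σ wᵢ·(p₁ᵢ/p₀ᵢ) = 10.4675 + 15.4697 + 19.0177 + 32.2917 + 11.5461 + 19.2876 = 108.0802

108.1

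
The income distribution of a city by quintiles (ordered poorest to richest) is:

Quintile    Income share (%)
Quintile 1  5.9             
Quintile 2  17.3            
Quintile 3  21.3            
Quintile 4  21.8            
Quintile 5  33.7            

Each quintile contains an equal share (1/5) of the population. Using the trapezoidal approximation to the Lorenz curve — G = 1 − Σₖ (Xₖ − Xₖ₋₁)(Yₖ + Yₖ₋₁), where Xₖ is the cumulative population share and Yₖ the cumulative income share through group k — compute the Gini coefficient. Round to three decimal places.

0.240

Cumulative income shares Yₖ: 0.0590, 0.2320, 0.4450, 0.6630, 1.0000
Σ (Xₖ−Xₖ₋₁)(Yₖ+Yₖ₋₁) = (1/5)(0.0590+0.0000) + (1/5)(0.2320+0.0590) + (1/5)(0.4450+0.2320) + (1/5)(0.6630+0.4450) + (1/5)(1.0000+0.6630)
  = 0.0118 + 0.0582 + 0.1354 + 0.2216 + 0.3326 = 0.7596
G = 1 − 0.7596 = 0.2404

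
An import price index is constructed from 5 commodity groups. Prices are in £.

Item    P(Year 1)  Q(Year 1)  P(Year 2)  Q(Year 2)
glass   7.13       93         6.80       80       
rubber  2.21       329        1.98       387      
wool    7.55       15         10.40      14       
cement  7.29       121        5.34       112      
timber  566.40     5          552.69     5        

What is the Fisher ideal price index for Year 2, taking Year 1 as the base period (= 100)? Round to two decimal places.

92.97

Laspeyres component (base-period weights):
ΣP(Year 2)Q(Year 1) = 6.80×93 + 1.98×329 + 10.40×15 + 5.34×121 + 552.69×5 = 632.4 + 651.42 + 156 + 646.14 + 2763.45 = 4849.41
ΣP(Year 1)Q(Year 1) = 7.13×93 + 2.21×329 + 7.55×15 + 7.29×121 + 566.40×5 = 663.09 + 727.09 + 113.25 + 882.09 + 2832 = 5217.52
L = 4849.41 / 5217.52 × 100 = 92.9447
Paasche component (current-period weights):
ΣP(Year 2)Q(Year 2) = 6.80×80 + 1.98×387 + 10.40×14 + 5.34×112 + 552.69×5 = 544 + 766.26 + 145.6 + 598.08 + 2763.45 = 4817.39
ΣP(Year 1)Q(Year 2) = 7.13×80 + 2.21×387 + 7.55×14 + 7.29×112 + 566.40×5 = 570.4 + 855.27 + 105.7 + 816.48 + 2832 = 5179.85
P = 4817.39 / 5179.85 × 100 = 93.0025
Fisher = √(L × P) = √(92.9447 × 93.0025) = 92.9736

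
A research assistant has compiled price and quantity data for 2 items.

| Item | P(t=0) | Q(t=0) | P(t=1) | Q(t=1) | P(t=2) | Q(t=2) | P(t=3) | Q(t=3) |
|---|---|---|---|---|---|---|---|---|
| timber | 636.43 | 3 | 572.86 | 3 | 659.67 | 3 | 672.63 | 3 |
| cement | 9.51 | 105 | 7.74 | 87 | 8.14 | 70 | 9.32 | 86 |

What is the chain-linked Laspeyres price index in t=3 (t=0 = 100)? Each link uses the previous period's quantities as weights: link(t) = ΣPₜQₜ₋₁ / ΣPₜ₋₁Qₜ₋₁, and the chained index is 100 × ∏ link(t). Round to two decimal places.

Link t=0→t=1:
ΣP(t=1)Q(t=0) = 572.86×3 + 7.74×105 = 1718.58 + 812.7 = 2531.28
ΣP(t=0)Q(t=0) = 636.43×3 + 9.51×105 = 1909.29 + 998.55 = 2907.84
link = 2531.28/2907.84 = 0.870502
Link t=1→t=2:
ΣP(t=2)Q(t=1) = 659.67×3 + 8.14×87 = 1979.01 + 708.18 = 2687.19
ΣP(t=1)Q(t=1) = 572.86×3 + 7.74×87 = 1718.58 + 673.38 = 2391.96
link = 2687.19/2391.96 = 1.123426
Link t=2→t=3:
ΣP(t=3)Q(t=2) = 672.63×3 + 9.32×70 = 2017.89 + 652.4 = 2670.29
ΣP(t=2)Q(t=2) = 659.67×3 + 8.14×70 = 1979.01 + 569.8 = 2548.81
link = 2670.29/2548.81 = 1.047661
Chained index = 100 × 0.870502 × 1.123426 × 1.047661 = 102.4555

102.46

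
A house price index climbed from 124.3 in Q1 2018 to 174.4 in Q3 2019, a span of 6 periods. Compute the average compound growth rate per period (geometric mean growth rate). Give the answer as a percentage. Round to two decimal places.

Growth factor = (174.4/124.3)^(1/6) = (1.403057)^(1/6) = 1.058066
Growth rate = 1.058066 − 1 = 0.058066 = 5.8066%

5.81%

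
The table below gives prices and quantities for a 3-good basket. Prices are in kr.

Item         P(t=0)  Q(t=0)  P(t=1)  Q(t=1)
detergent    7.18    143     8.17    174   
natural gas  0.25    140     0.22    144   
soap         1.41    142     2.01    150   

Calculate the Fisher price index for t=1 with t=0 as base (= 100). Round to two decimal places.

Laspeyres component (base-period weights):
ΣP(t=1)Q(t=0) = 8.17×143 + 0.22×140 + 2.01×142 = 1168.31 + 30.8 + 285.42 = 1484.53
ΣP(t=0)Q(t=0) = 7.18×143 + 0.25×140 + 1.41×142 = 1026.74 + 35 + 200.22 = 1261.96
L = 1484.53 / 1261.96 × 100 = 117.6369
Paasche component (current-period weights):
ΣP(t=1)Q(t=1) = 8.17×174 + 0.22×144 + 2.01×150 = 1421.58 + 31.68 + 301.5 = 1754.76
ΣP(t=0)Q(t=1) = 7.18×174 + 0.25×144 + 1.41×150 = 1249.32 + 36 + 211.5 = 1496.82
P = 1754.76 / 1496.82 × 100 = 117.2325
Fisher = √(L × P) = √(117.6369 × 117.2325) = 117.4345

117.43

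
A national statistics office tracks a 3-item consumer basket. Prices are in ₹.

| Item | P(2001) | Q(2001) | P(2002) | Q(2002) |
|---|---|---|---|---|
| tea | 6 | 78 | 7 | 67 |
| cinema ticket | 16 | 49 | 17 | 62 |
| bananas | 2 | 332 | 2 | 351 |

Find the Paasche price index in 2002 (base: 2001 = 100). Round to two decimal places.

106.15

Paasche price index uses current-period quantities as weights.
ΣP(2002)·Q(2002) = 7×67 + 17×62 + 2×351 = 469 + 1054 + 702 = 2225
ΣP(2001)·Q(2002) = 6×67 + 16×62 + 2×351 = 402 + 992 + 702 = 2096
Index = 2225 / 2096 × 100 = 106.1546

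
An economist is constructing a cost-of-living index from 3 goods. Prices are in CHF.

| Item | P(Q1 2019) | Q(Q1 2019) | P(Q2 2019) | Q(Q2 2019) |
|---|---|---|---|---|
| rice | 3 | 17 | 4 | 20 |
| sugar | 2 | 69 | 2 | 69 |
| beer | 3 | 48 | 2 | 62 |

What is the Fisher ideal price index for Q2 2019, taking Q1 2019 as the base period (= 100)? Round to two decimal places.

Laspeyres component (base-period weights):
ΣP(Q2 2019)Q(Q1 2019) = 4×17 + 2×69 + 2×48 = 68 + 138 + 96 = 302
ΣP(Q1 2019)Q(Q1 2019) = 3×17 + 2×69 + 3×48 = 51 + 138 + 144 = 333
L = 302 / 333 × 100 = 90.6907
Paasche component (current-period weights):
ΣP(Q2 2019)Q(Q2 2019) = 4×20 + 2×69 + 2×62 = 80 + 138 + 124 = 342
ΣP(Q1 2019)Q(Q2 2019) = 3×20 + 2×69 + 3×62 = 60 + 138 + 186 = 384
P = 342 / 384 × 100 = 89.0625
Fisher = √(L × P) = √(90.6907 × 89.0625) = 89.8729

89.87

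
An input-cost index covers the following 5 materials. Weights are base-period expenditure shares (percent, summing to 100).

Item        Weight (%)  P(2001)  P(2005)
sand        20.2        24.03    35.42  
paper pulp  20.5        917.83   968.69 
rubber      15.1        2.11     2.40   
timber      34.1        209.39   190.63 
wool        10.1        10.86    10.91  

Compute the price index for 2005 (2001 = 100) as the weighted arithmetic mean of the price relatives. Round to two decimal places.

109.78

sand: 20.2 × (35.42/24.03) = 20.2 × 1.473991 = 29.7746
paper pulp: 20.5 × (968.69/917.83) = 20.5 × 1.055413 = 21.6360
rubber: 15.1 × (2.40/2.11) = 15.1 × 1.137441 = 17.1754
timber: 34.1 × (190.63/209.39) = 34.1 × 0.910406 = 31.0449
wool: 10.1 × (10.91/10.86) = 10.1 × 1.004604 = 10.1465
Index = Σ wᵢ·(p₁ᵢ/p₀ᵢ) = 29.7746 + 21.6360 + 17.1754 + 31.0449 + 10.1465 = 109.7773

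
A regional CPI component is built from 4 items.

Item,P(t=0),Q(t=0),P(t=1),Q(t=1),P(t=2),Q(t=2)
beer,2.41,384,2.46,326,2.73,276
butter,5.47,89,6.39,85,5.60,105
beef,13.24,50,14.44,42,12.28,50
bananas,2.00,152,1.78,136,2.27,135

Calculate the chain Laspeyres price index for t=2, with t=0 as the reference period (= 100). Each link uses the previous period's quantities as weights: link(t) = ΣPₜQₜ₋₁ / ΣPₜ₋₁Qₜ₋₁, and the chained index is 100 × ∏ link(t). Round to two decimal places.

Link t=0→t=1:
ΣP(t=1)Q(t=0) = 2.46×384 + 6.39×89 + 14.44×50 + 1.78×152 = 944.64 + 568.71 + 722 + 270.56 = 2505.91
ΣP(t=0)Q(t=0) = 2.41×384 + 5.47×89 + 13.24×50 + 2.00×152 = 925.44 + 486.83 + 662 + 304 = 2378.27
link = 2505.91/2378.27 = 1.053669
Link t=1→t=2:
ΣP(t=2)Q(t=1) = 2.73×326 + 5.60×85 + 12.28×42 + 2.27×136 = 889.98 + 476 + 515.76 + 308.72 = 2190.46
ΣP(t=1)Q(t=1) = 2.46×326 + 6.39×85 + 14.44×42 + 1.78×136 = 801.96 + 543.15 + 606.48 + 242.08 = 2193.67
link = 2190.46/2193.67 = 0.998537
Chained index = 100 × 1.053669 × 0.998537 = 105.2127

105.21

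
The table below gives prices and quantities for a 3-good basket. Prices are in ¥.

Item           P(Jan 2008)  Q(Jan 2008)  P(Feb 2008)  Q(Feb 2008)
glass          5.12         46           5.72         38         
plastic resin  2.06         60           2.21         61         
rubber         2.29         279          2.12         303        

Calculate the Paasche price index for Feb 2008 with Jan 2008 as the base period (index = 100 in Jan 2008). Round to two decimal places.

98.07

Paasche price index uses current-period quantities as weights.
ΣP(Feb 2008)·Q(Feb 2008) = 5.72×38 + 2.21×61 + 2.12×303 = 217.36 + 134.81 + 642.36 = 994.53
ΣP(Jan 2008)·Q(Feb 2008) = 5.12×38 + 2.06×61 + 2.29×303 = 194.56 + 125.66 + 693.87 = 1014.09
Index = 994.53 / 1014.09 × 100 = 98.0712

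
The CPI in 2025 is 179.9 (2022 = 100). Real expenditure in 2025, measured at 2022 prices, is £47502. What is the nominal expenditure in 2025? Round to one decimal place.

85456.1

Nominal = Real × (Index/100) = 47502 × (179.9/100)
        = 47502 × 1.799 = 85456.0980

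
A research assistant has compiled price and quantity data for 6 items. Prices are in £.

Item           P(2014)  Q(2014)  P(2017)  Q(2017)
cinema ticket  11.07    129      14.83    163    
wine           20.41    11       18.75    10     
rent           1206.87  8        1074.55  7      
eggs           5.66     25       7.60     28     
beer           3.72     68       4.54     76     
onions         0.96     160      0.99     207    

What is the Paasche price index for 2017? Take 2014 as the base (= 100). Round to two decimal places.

Paasche price index uses current-period quantities as weights.
ΣP(2017)·Q(2017) = 14.83×163 + 18.75×10 + 1074.55×7 + 7.60×28 + 4.54×76 + 0.99×207 = 2417.29 + 187.5 + 7521.85 + 212.8 + 345.04 + 204.93 = 10889.41
ΣP(2014)·Q(2017) = 11.07×163 + 20.41×10 + 1206.87×7 + 5.66×28 + 3.72×76 + 0.96×207 = 1804.41 + 204.1 + 8448.09 + 158.48 + 282.72 + 198.72 = 11096.52
Index = 10889.41 / 11096.52 × 100 = 98.1336

98.13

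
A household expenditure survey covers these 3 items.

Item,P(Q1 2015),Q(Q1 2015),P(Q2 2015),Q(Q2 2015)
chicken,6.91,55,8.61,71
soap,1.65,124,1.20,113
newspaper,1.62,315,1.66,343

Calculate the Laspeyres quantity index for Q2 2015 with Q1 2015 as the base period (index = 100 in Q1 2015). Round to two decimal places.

Laspeyres quantity index uses base-period prices as weights.
ΣP(Q1 2015)·Q(Q2 2015) = 6.91×71 + 1.65×113 + 1.62×343 = 490.61 + 186.45 + 555.66 = 1232.72
ΣP(Q1 2015)·Q(Q1 2015) = 6.91×55 + 1.65×124 + 1.62×315 = 380.05 + 204.6 + 510.3 = 1094.95
Index = 1232.72 / 1094.95 × 100 = 112.5823

112.58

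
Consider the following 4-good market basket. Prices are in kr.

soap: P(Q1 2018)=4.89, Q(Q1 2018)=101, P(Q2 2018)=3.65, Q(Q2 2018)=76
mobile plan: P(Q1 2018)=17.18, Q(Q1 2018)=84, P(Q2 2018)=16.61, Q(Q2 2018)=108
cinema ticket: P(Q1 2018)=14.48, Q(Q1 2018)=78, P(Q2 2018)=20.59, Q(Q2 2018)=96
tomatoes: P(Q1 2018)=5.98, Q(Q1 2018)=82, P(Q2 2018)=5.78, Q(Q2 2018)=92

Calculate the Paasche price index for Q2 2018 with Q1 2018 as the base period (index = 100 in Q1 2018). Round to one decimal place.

Paasche price index uses current-period quantities as weights.
ΣP(Q2 2018)·Q(Q2 2018) = 3.65×76 + 16.61×108 + 20.59×96 + 5.78×92 = 277.4 + 1793.88 + 1976.64 + 531.76 = 4579.68
ΣP(Q1 2018)·Q(Q2 2018) = 4.89×76 + 17.18×108 + 14.48×96 + 5.98×92 = 371.64 + 1855.44 + 1390.08 + 550.16 = 4167.32
Index = 4579.68 / 4167.32 × 100 = 109.8951

109.9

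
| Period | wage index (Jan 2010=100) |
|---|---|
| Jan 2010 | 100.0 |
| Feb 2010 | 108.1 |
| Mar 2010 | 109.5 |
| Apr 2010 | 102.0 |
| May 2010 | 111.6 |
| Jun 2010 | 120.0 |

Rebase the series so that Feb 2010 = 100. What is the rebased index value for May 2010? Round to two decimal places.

Rebased(May 2010) = 111.6 / 108.1 × 100 = 103.2377

103.24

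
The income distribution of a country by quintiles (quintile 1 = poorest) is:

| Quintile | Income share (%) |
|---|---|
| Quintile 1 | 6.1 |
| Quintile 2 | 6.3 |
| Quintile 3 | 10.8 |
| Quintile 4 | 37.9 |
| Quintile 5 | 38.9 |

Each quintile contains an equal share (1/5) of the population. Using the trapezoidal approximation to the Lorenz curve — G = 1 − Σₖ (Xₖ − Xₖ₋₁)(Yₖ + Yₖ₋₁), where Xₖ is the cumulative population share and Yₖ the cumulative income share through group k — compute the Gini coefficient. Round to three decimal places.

0.389

Cumulative income shares Yₖ: 0.0610, 0.1240, 0.2320, 0.6110, 1.0000
Σ (Xₖ−Xₖ₋₁)(Yₖ+Yₖ₋₁) = (1/5)(0.0610+0.0000) + (1/5)(0.1240+0.0610) + (1/5)(0.2320+0.1240) + (1/5)(0.6110+0.2320) + (1/5)(1.0000+0.6110)
  = 0.0122 + 0.0370 + 0.0712 + 0.1686 + 0.3222 = 0.6112
G = 1 − 0.6112 = 0.3888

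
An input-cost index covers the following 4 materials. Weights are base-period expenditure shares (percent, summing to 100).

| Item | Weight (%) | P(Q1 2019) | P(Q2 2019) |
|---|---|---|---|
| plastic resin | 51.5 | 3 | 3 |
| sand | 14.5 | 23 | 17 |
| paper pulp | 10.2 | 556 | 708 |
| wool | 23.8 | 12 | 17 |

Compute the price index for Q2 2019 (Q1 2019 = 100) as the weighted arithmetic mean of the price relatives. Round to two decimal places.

108.92

plastic resin: 51.5 × (3/3) = 51.5 × 1.000000 = 51.5000
sand: 14.5 × (17/23) = 14.5 × 0.739130 = 10.7174
paper pulp: 10.2 × (708/556) = 10.2 × 1.273381 = 12.9885
wool: 23.8 × (17/12) = 23.8 × 1.416667 = 33.7167
Index = Σ wᵢ·(p₁ᵢ/p₀ᵢ) = 51.5000 + 10.7174 + 12.9885 + 33.7167 = 108.9225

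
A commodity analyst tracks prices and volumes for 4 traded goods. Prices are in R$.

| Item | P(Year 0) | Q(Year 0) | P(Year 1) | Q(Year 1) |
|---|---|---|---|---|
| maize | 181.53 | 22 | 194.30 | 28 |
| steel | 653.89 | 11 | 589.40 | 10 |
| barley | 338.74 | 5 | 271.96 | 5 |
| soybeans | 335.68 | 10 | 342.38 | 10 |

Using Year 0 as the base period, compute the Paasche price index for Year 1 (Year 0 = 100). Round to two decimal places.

96.68

Paasche price index uses current-period quantities as weights.
ΣP(Year 1)·Q(Year 1) = 194.30×28 + 589.40×10 + 271.96×5 + 342.38×10 = 5440.4 + 5894 + 1359.8 + 3423.8 = 16118
ΣP(Year 0)·Q(Year 1) = 181.53×28 + 653.89×10 + 338.74×5 + 335.68×10 = 5082.84 + 6538.9 + 1693.7 + 3356.8 = 16672.24
Index = 16118 / 16672.24 × 100 = 96.6757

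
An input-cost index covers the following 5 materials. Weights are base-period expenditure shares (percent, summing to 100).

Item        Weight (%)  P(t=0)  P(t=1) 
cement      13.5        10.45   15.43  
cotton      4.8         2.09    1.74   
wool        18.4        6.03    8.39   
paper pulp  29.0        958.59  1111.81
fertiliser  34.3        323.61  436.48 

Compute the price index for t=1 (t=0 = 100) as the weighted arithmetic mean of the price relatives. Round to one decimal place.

129.4

cement: 13.5 × (15.43/10.45) = 13.5 × 1.476555 = 19.9335
cotton: 4.8 × (1.74/2.09) = 4.8 × 0.832536 = 3.9962
wool: 18.4 × (8.39/6.03) = 18.4 × 1.391376 = 25.6013
paper pulp: 29.0 × (1111.81/958.59) = 29.0 × 1.159839 = 33.6353
fertiliser: 34.3 × (436.48/323.61) = 34.3 × 1.348784 = 46.2633
Index = Σ wᵢ·(p₁ᵢ/p₀ᵢ) = 19.9335 + 3.9962 + 25.6013 + 33.6353 + 46.2633 = 129.4296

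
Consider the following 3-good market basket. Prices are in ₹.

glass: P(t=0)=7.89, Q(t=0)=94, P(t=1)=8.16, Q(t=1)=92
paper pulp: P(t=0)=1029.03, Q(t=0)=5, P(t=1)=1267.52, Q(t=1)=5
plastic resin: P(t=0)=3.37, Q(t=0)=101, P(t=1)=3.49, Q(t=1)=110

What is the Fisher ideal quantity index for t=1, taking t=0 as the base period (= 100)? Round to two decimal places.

Laspeyres component (base-period weights):
ΣP(t=0)Q(t=1) = 7.89×92 + 1029.03×5 + 3.37×110 = 725.88 + 5145.15 + 370.7 = 6241.73
ΣP(t=0)Q(t=0) = 7.89×94 + 1029.03×5 + 3.37×101 = 741.66 + 5145.15 + 340.37 = 6227.18
L = 6241.73 / 6227.18 × 100 = 100.2337
Paasche component (current-period weights):
ΣP(t=1)Q(t=1) = 8.16×92 + 1267.52×5 + 3.49×110 = 750.72 + 6337.6 + 383.9 = 7472.22
ΣP(t=1)Q(t=0) = 8.16×94 + 1267.52×5 + 3.49×101 = 767.04 + 6337.6 + 352.49 = 7457.13
P = 7472.22 / 7457.13 × 100 = 100.2024
Fisher = √(L × P) = √(100.2337 × 100.2024) = 100.2180

100.22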